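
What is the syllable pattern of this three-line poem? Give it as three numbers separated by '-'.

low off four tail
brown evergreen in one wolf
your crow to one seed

4-7-5

Line 1: low(1) + off(1) + four(1) + tail(1) = 4
Line 2: brown(1) + evergreen(3) + in(1) + one(1) + wolf(1) = 7
Line 3: your(1) + crow(1) + to(1) + one(1) + seed(1) = 5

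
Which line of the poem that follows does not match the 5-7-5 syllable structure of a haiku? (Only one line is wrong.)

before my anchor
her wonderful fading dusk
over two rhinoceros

Line 3

Line 1: before (2), my (1), anchor (2) → 5 ✓
Line 2: her (1), wonderful (3), fading (2), dusk (1) → 7 ✓
Line 3: over (2), two (1), rhinoceros (4) → 7 (expected 5)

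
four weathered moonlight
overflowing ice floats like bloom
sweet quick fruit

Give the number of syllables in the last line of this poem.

The last line: sweet (1), quick (1), fruit (1) → 3

3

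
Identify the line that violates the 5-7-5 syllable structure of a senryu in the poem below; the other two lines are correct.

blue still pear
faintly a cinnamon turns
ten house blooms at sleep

Line 1: blue (1), still (1), pear (1) → 3 (expected 5)
Line 2: faintly (2), a (1), cinnamon (3), turns (1) → 7 ✓
Line 3: ten (1), house (1), blooms (1), at (1), sleep (1) → 5 ✓

Line 1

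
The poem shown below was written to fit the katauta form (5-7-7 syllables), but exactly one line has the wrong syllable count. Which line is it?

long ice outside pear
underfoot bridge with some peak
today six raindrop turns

The third line

Line 1: long (1), ice (1), outside (2), pear (1) → 5 ✓
Line 2: underfoot (3), bridge (1), with (1), some (1), peak (1) → 7 ✓
Line 3: today (2), six (1), raindrop (2), turns (1) → 6 (expected 7)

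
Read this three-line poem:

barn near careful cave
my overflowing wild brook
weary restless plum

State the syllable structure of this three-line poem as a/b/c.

5/7/5

Line 1: barn (1), near (1), careful (2), cave (1) → 5
Line 2: my (1), overflowing (4), wild (1), brook (1) → 7
Line 3: weary (2), restless (2), plum (1) → 5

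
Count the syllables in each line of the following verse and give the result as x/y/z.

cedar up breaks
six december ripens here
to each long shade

Line 1: "cedar up breaks": 2+1+1 = 4
Line 2: "six december ripens here": 1+3+2+1 = 7
Line 3: "to each long shade": 1+1+1+1 = 4

4/7/4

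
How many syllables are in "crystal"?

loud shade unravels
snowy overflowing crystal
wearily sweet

2

"crystal" has 2 syllables.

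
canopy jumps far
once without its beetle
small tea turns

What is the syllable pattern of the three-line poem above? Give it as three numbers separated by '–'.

Line 1: canopy (3), jumps (1), far (1) → 5
Line 2: once (1), without (2), its (1), beetle (2) → 6
Line 3: small (1), tea (1), turns (1) → 3

5–6–3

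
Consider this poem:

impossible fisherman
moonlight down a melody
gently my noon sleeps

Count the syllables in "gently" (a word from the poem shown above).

"gently" has 2 syllables.

2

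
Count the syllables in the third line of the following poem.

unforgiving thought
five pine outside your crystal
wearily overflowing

The third line: "wearily overflowing": 3+4 = 7

7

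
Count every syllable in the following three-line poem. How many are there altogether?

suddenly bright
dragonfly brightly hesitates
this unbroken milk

17

Line 1: suddenly(3) + bright(1) = 4
Line 2: dragonfly(3) + brightly(2) + hesitates(3) = 8
Line 3: this(1) + unbroken(3) + milk(1) = 5
Total: 4 + 8 + 5 = 17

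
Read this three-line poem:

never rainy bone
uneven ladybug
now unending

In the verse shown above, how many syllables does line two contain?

Line two: uneven (3), ladybug (3) → 6

6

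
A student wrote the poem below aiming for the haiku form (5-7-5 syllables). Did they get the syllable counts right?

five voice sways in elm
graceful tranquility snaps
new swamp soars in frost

Line 1: "five voice sways in elm": 1+1+1+1+1 = 5 ✓
Line 2: "graceful tranquility snaps": 2+4+1 = 7 ✓
Line 3: "new swamp soars in frost": 1+1+1+1+1 = 5 ✓

Yes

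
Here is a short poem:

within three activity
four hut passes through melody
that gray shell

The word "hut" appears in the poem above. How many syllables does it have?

"hut" has 1 syllable.

1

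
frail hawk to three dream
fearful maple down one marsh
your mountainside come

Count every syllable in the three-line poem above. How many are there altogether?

Line 1: frail (1), hawk (1), to (1), three (1), dream (1) → 5
Line 2: fearful (2), maple (2), down (1), one (1), marsh (1) → 7
Line 3: your (1), mountainside (3), come (1) → 5
Total: 5 + 7 + 5 = 17

17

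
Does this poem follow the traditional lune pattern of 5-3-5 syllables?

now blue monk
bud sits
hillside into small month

No

Line 1: "now blue monk": 1+1+1 = 3 (expected 5)
Line 2: "bud sits": 1+1 = 2 (expected 3)
Line 3: "hillside into small month": 2+2+1+1 = 6 (expected 5)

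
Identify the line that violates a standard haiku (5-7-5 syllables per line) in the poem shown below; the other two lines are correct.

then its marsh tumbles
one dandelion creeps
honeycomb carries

The second line

Line 1: then(1) + its(1) + marsh(1) + tumbles(2) = 5 ✓
Line 2: one(1) + dandelion(4) + creeps(1) = 6 (expected 7)
Line 3: honeycomb(3) + carries(2) = 5 ✓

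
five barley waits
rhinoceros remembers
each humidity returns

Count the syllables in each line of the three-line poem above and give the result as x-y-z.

4-7-7

Line 1: five(1) + barley(2) + waits(1) = 4
Line 2: rhinoceros(4) + remembers(3) = 7
Line 3: each(1) + humidity(4) + returns(2) = 7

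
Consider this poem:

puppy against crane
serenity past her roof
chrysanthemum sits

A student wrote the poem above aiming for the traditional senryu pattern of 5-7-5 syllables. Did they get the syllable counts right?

Yes

Line 1: puppy (2), against (2), crane (1) → 5 ✓
Line 2: serenity (4), past (1), her (1), roof (1) → 7 ✓
Line 3: chrysanthemum (4), sits (1) → 5 ✓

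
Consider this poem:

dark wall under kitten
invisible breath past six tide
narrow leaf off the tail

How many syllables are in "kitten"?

"kitten" has 2 syllables.

2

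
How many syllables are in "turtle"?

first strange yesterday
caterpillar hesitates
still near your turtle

2

"turtle" has 2 syllables.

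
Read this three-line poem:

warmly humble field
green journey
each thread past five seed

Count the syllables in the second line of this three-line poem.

The second line: green(1) + journey(2) = 3

3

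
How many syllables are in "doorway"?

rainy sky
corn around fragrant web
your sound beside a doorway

"doorway" has 2 syllables.

2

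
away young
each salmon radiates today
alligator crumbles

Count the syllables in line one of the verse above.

3

Line one: "away young": 2+1 = 3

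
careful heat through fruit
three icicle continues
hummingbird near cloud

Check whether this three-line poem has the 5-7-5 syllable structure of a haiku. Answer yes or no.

Yes

Line 1: careful(2) + heat(1) + through(1) + fruit(1) = 5 ✓
Line 2: three(1) + icicle(3) + continues(3) = 7 ✓
Line 3: hummingbird(3) + near(1) + cloud(1) = 5 ✓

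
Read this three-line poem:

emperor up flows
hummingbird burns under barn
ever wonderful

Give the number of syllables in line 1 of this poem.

Line 1: emperor(3) + up(1) + flows(1) = 5

5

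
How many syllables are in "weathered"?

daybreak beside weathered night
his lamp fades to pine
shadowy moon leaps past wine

"weathered" has 2 syllables.

2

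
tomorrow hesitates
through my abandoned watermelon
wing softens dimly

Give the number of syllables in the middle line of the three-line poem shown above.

9

The middle line: through (1), my (1), abandoned (3), watermelon (4) → 9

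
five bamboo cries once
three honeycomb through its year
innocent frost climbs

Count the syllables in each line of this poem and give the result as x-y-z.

5-7-5

Line 1: five (1), bamboo (2), cries (1), once (1) → 5
Line 2: three (1), honeycomb (3), through (1), its (1), year (1) → 7
Line 3: innocent (3), frost (1), climbs (1) → 5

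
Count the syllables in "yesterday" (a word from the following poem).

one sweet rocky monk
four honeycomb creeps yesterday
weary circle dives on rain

3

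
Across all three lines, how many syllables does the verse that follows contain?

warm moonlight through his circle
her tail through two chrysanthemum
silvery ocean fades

Line 1: warm (1), moonlight (2), through (1), his (1), circle (2) → 7
Line 2: her (1), tail (1), through (1), two (1), chrysanthemum (4) → 8
Line 3: silvery (3), ocean (2), fades (1) → 6
Total: 7 + 8 + 6 = 21

21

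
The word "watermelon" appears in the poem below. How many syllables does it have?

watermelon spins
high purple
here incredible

"watermelon" has 4 syllables.

4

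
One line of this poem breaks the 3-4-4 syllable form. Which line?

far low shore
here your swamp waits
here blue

The third line

Line 1: far(1) + low(1) + shore(1) = 3 ✓
Line 2: here(1) + your(1) + swamp(1) + waits(1) = 4 ✓
Line 3: here(1) + blue(1) = 2 (expected 4)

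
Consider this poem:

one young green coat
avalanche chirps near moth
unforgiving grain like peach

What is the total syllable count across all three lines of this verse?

Line 1: "one young green coat": 1+1+1+1 = 4
Line 2: "avalanche chirps near moth": 3+1+1+1 = 6
Line 3: "unforgiving grain like peach": 4+1+1+1 = 7
Total: 4 + 6 + 7 = 17

17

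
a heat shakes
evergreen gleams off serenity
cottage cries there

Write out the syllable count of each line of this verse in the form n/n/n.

3/9/4

Line 1: a (1), heat (1), shakes (1) → 3
Line 2: evergreen (3), gleams (1), off (1), serenity (4) → 9
Line 3: cottage (2), cries (1), there (1) → 4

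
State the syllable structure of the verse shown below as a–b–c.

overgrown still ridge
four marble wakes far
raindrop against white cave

Line 1: overgrown (3), still (1), ridge (1) → 5
Line 2: four (1), marble (2), wakes (1), far (1) → 5
Line 3: raindrop (2), against (2), white (1), cave (1) → 6

5–5–6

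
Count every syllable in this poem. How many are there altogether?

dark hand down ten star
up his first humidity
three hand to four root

Line 1: "dark hand down ten star": 1+1+1+1+1 = 5
Line 2: "up his first humidity": 1+1+1+4 = 7
Line 3: "three hand to four root": 1+1+1+1+1 = 5
Total: 5 + 7 + 5 = 17

17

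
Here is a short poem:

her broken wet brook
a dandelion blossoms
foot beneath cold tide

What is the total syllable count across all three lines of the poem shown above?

Line 1: her (1), broken (2), wet (1), brook (1) → 5
Line 2: a (1), dandelion (4), blossoms (2) → 7
Line 3: foot (1), beneath (2), cold (1), tide (1) → 5
Total: 5 + 7 + 5 = 17

17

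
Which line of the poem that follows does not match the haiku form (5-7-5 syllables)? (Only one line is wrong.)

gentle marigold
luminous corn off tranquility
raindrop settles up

The second line

Line 1: gentle (2), marigold (3) → 5 ✓
Line 2: luminous (3), corn (1), off (1), tranquility (4) → 9 (expected 7)
Line 3: raindrop (2), settles (2), up (1) → 5 ✓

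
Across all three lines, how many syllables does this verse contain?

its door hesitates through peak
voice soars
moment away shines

Line 1: its (1), door (1), hesitates (3), through (1), peak (1) → 7
Line 2: voice (1), soars (1) → 2
Line 3: moment (2), away (2), shines (1) → 5
Total: 7 + 2 + 5 = 14

14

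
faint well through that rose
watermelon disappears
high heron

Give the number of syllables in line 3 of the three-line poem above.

3

Line 3: high (1), heron (2) → 3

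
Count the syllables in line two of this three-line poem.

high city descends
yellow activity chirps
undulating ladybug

7

Line two: yellow(2) + activity(4) + chirps(1) = 7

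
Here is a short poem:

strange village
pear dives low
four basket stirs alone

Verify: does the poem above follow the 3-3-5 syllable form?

Line 1: strange (1), village (2) → 3 ✓
Line 2: pear (1), dives (1), low (1) → 3 ✓
Line 3: four (1), basket (2), stirs (1), alone (2) → 6 (expected 5)

No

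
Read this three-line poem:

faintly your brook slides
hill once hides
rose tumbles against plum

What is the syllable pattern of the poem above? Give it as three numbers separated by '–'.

5–3–6

Line 1: faintly (2), your (1), brook (1), slides (1) → 5
Line 2: hill (1), once (1), hides (1) → 3
Line 3: rose (1), tumbles (2), against (2), plum (1) → 6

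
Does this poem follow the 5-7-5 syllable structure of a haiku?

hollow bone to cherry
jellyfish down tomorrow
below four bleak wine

No

Line 1: hollow (2), bone (1), to (1), cherry (2) → 6 (expected 5)
Line 2: jellyfish (3), down (1), tomorrow (3) → 7 ✓
Line 3: below (2), four (1), bleak (1), wine (1) → 5 ✓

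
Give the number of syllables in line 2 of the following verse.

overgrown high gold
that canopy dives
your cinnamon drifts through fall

5

Line 2: that(1) + canopy(3) + dives(1) = 5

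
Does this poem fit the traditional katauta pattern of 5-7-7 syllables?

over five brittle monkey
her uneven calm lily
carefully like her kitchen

No

Line 1: over (2), five (1), brittle (2), monkey (2) → 7 (expected 5)
Line 2: her (1), uneven (3), calm (1), lily (2) → 7 ✓
Line 3: carefully (3), like (1), her (1), kitchen (2) → 7 ✓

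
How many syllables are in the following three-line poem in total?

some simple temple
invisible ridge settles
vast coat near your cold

Line 1: some(1) + simple(2) + temple(2) = 5
Line 2: invisible(4) + ridge(1) + settles(2) = 7
Line 3: vast(1) + coat(1) + near(1) + your(1) + cold(1) = 5
Total: 5 + 7 + 5 = 17

17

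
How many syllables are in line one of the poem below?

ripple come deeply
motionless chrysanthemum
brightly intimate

Line one: "ripple come deeply": 2+1+2 = 5

5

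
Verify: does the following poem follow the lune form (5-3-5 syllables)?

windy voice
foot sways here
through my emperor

No

Line 1: "windy voice": 2+1 = 3 (expected 5)
Line 2: "foot sways here": 1+1+1 = 3 ✓
Line 3: "through my emperor": 1+1+3 = 5 ✓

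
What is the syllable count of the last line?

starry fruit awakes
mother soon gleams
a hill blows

3

The last line: a(1) + hill(1) + blows(1) = 3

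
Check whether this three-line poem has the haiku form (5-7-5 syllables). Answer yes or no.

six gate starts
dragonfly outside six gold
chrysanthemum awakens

Line 1: "six gate starts": 1+1+1 = 3 (expected 5)
Line 2: "dragonfly outside six gold": 3+2+1+1 = 7 ✓
Line 3: "chrysanthemum awakens": 4+3 = 7 (expected 5)

No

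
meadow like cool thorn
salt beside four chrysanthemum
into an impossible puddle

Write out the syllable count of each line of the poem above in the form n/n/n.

Line 1: "meadow like cool thorn": 2+1+1+1 = 5
Line 2: "salt beside four chrysanthemum": 1+2+1+4 = 8
Line 3: "into an impossible puddle": 2+1+4+2 = 9

5/8/9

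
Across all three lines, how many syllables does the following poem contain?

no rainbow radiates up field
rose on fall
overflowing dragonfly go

Line 1: "no rainbow radiates up field": 1+2+3+1+1 = 8
Line 2: "rose on fall": 1+1+1 = 3
Line 3: "overflowing dragonfly go": 4+3+1 = 8
Total: 8 + 3 + 8 = 19

19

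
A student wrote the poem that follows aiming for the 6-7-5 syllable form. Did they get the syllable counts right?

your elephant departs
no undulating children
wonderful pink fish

Line 1: "your elephant departs": 1+3+2 = 6 ✓
Line 2: "no undulating children": 1+4+2 = 7 ✓
Line 3: "wonderful pink fish": 3+1+1 = 5 ✓

Yes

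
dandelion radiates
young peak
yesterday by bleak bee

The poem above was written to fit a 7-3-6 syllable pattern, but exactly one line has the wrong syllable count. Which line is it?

Line 1: dandelion (4), radiates (3) → 7 ✓
Line 2: young (1), peak (1) → 2 (expected 3)
Line 3: yesterday (3), by (1), bleak (1), bee (1) → 6 ✓

The second line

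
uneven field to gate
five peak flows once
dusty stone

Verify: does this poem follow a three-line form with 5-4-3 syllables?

No

Line 1: uneven (3), field (1), to (1), gate (1) → 6 (expected 5)
Line 2: five (1), peak (1), flows (1), once (1) → 4 ✓
Line 3: dusty (2), stone (1) → 3 ✓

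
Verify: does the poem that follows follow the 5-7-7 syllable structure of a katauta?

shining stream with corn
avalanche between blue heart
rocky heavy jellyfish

Yes

Line 1: shining(2) + stream(1) + with(1) + corn(1) = 5 ✓
Line 2: avalanche(3) + between(2) + blue(1) + heart(1) = 7 ✓
Line 3: rocky(2) + heavy(2) + jellyfish(3) = 7 ✓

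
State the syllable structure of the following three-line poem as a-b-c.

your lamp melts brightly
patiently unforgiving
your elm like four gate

Line 1: your (1), lamp (1), melts (1), brightly (2) → 5
Line 2: patiently (3), unforgiving (4) → 7
Line 3: your (1), elm (1), like (1), four (1), gate (1) → 5

5-7-5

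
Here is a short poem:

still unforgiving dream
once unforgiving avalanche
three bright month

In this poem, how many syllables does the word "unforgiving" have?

4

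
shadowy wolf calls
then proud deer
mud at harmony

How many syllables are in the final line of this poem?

The final line: mud(1) + at(1) + harmony(3) = 5

5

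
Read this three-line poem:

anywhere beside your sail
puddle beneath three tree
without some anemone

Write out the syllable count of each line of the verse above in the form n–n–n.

Line 1: anywhere (3), beside (2), your (1), sail (1) → 7
Line 2: puddle (2), beneath (2), three (1), tree (1) → 6
Line 3: without (2), some (1), anemone (4) → 7

7–6–7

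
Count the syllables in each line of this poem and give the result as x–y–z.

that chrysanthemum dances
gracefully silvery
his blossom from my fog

Line 1: that(1) + chrysanthemum(4) + dances(2) = 7
Line 2: gracefully(3) + silvery(3) = 6
Line 3: his(1) + blossom(2) + from(1) + my(1) + fog(1) = 6

7–6–6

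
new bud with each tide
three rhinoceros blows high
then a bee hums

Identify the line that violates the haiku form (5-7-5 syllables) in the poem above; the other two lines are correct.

Line 3

Line 1: new(1) + bud(1) + with(1) + each(1) + tide(1) = 5 ✓
Line 2: three(1) + rhinoceros(4) + blows(1) + high(1) = 7 ✓
Line 3: then(1) + a(1) + bee(1) + hums(1) = 4 (expected 5)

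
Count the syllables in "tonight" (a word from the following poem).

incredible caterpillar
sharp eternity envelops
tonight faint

2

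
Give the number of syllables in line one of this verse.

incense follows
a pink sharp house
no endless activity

4

Line one: incense (2), follows (2) → 4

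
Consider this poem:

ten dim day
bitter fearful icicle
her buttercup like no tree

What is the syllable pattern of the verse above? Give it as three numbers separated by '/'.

3/7/7

Line 1: ten (1), dim (1), day (1) → 3
Line 2: bitter (2), fearful (2), icicle (3) → 7
Line 3: her (1), buttercup (3), like (1), no (1), tree (1) → 7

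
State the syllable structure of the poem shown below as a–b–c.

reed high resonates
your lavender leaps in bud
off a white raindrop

Line 1: reed (1), high (1), resonates (3) → 5
Line 2: your (1), lavender (3), leaps (1), in (1), bud (1) → 7
Line 3: off (1), a (1), white (1), raindrop (2) → 5

5–7–5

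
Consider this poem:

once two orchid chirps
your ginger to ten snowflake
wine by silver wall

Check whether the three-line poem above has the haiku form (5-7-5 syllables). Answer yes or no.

Yes

Line 1: "once two orchid chirps": 1+1+2+1 = 5 ✓
Line 2: "your ginger to ten snowflake": 1+2+1+1+2 = 7 ✓
Line 3: "wine by silver wall": 1+1+2+1 = 5 ✓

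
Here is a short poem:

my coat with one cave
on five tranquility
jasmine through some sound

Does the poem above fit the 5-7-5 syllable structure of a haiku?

No

Line 1: my(1) + coat(1) + with(1) + one(1) + cave(1) = 5 ✓
Line 2: on(1) + five(1) + tranquility(4) = 6 (expected 7)
Line 3: jasmine(2) + through(1) + some(1) + sound(1) = 5 ✓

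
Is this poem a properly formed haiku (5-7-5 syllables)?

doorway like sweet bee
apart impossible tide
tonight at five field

Line 1: "doorway like sweet bee": 2+1+1+1 = 5 ✓
Line 2: "apart impossible tide": 2+4+1 = 7 ✓
Line 3: "tonight at five field": 2+1+1+1 = 5 ✓

Yes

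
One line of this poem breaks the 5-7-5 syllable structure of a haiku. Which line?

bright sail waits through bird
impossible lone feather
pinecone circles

Line 1: bright (1), sail (1), waits (1), through (1), bird (1) → 5 ✓
Line 2: impossible (4), lone (1), feather (2) → 7 ✓
Line 3: pinecone (2), circles (2) → 4 (expected 5)

The third line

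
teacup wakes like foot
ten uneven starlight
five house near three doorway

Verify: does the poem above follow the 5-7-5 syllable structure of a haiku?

Line 1: teacup(2) + wakes(1) + like(1) + foot(1) = 5 ✓
Line 2: ten(1) + uneven(3) + starlight(2) = 6 (expected 7)
Line 3: five(1) + house(1) + near(1) + three(1) + doorway(2) = 6 (expected 5)

No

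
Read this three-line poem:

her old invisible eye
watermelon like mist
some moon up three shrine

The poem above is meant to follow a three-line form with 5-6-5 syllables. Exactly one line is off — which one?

The first line

Line 1: her (1), old (1), invisible (4), eye (1) → 7 (expected 5)
Line 2: watermelon (4), like (1), mist (1) → 6 ✓
Line 3: some (1), moon (1), up (1), three (1), shrine (1) → 5 ✓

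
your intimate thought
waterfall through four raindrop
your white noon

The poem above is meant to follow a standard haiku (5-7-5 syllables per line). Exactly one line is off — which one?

The third line

Line 1: your(1) + intimate(3) + thought(1) = 5 ✓
Line 2: waterfall(3) + through(1) + four(1) + raindrop(2) = 7 ✓
Line 3: your(1) + white(1) + noon(1) = 3 (expected 5)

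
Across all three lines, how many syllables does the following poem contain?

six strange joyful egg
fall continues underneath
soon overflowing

Line 1: six(1) + strange(1) + joyful(2) + egg(1) = 5
Line 2: fall(1) + continues(3) + underneath(3) = 7
Line 3: soon(1) + overflowing(4) = 5
Total: 5 + 7 + 5 = 17

17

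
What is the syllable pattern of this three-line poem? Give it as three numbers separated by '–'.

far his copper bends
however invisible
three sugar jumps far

5–7–5

Line 1: far (1), his (1), copper (2), bends (1) → 5
Line 2: however (3), invisible (4) → 7
Line 3: three (1), sugar (2), jumps (1), far (1) → 5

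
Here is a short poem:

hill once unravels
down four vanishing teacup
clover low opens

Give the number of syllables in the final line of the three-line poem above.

5

The final line: clover (2), low (1), opens (2) → 5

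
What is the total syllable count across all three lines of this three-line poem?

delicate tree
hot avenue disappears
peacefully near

15

Line 1: delicate(3) + tree(1) = 4
Line 2: hot(1) + avenue(3) + disappears(3) = 7
Line 3: peacefully(3) + near(1) = 4
Total: 4 + 7 + 4 = 15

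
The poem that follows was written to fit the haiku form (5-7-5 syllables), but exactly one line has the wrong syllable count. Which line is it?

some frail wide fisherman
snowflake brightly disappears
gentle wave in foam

The first line

Line 1: some(1) + frail(1) + wide(1) + fisherman(3) = 6 (expected 5)
Line 2: snowflake(2) + brightly(2) + disappears(3) = 7 ✓
Line 3: gentle(2) + wave(1) + in(1) + foam(1) = 5 ✓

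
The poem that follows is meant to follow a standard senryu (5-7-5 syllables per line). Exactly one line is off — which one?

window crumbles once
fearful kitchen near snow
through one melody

Line 1: window (2), crumbles (2), once (1) → 5 ✓
Line 2: fearful (2), kitchen (2), near (1), snow (1) → 6 (expected 7)
Line 3: through (1), one (1), melody (3) → 5 ✓

Line 2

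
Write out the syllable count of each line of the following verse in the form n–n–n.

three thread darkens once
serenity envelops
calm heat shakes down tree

5–7–5

Line 1: "three thread darkens once": 1+1+2+1 = 5
Line 2: "serenity envelops": 4+3 = 7
Line 3: "calm heat shakes down tree": 1+1+1+1+1 = 5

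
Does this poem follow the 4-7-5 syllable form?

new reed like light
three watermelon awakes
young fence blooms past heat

Yes

Line 1: new (1), reed (1), like (1), light (1) → 4 ✓
Line 2: three (1), watermelon (4), awakes (2) → 7 ✓
Line 3: young (1), fence (1), blooms (1), past (1), heat (1) → 5 ✓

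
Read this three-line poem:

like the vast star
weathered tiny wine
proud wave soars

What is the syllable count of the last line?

3

The last line: proud(1) + wave(1) + soars(1) = 3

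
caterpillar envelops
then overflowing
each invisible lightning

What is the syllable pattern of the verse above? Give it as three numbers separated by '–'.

7–5–7

Line 1: caterpillar (4), envelops (3) → 7
Line 2: then (1), overflowing (4) → 5
Line 3: each (1), invisible (4), lightning (2) → 7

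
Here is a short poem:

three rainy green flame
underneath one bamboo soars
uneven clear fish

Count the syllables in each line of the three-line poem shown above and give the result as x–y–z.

Line 1: three (1), rainy (2), green (1), flame (1) → 5
Line 2: underneath (3), one (1), bamboo (2), soars (1) → 7
Line 3: uneven (3), clear (1), fish (1) → 5

5–7–5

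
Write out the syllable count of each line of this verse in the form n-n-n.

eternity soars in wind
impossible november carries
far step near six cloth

7-9-5

Line 1: eternity(4) + soars(1) + in(1) + wind(1) = 7
Line 2: impossible(4) + november(3) + carries(2) = 9
Line 3: far(1) + step(1) + near(1) + six(1) + cloth(1) = 5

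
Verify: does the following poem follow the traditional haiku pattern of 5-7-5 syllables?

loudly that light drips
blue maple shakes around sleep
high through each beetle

Line 1: "loudly that light drips": 2+1+1+1 = 5 ✓
Line 2: "blue maple shakes around sleep": 1+2+1+2+1 = 7 ✓
Line 3: "high through each beetle": 1+1+1+2 = 5 ✓

Yes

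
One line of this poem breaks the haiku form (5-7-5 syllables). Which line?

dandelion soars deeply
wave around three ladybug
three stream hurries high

Line 1: dandelion(4) + soars(1) + deeply(2) = 7 (expected 5)
Line 2: wave(1) + around(2) + three(1) + ladybug(3) = 7 ✓
Line 3: three(1) + stream(1) + hurries(2) + high(1) = 5 ✓

Line 1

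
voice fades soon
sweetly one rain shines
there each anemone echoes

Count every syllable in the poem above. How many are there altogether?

16

Line 1: voice (1), fades (1), soon (1) → 3
Line 2: sweetly (2), one (1), rain (1), shines (1) → 5
Line 3: there (1), each (1), anemone (4), echoes (2) → 8
Total: 3 + 5 + 8 = 16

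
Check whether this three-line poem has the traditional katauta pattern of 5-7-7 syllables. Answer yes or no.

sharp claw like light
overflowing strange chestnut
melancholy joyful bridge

No

Line 1: sharp (1), claw (1), like (1), light (1) → 4 (expected 5)
Line 2: overflowing (4), strange (1), chestnut (2) → 7 ✓
Line 3: melancholy (4), joyful (2), bridge (1) → 7 ✓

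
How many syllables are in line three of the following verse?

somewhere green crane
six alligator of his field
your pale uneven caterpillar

9

Line three: "your pale uneven caterpillar": 1+1+3+4 = 9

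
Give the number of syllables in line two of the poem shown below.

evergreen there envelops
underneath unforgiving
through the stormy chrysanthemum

7

Line two: "underneath unforgiving": 3+4 = 7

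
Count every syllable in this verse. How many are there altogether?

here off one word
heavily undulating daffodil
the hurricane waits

Line 1: here (1), off (1), one (1), word (1) → 4
Line 2: heavily (3), undulating (4), daffodil (3) → 10
Line 3: the (1), hurricane (3), waits (1) → 5
Total: 4 + 10 + 5 = 19

19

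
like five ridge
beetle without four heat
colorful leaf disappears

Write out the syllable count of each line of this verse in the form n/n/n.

Line 1: "like five ridge": 1+1+1 = 3
Line 2: "beetle without four heat": 2+2+1+1 = 6
Line 3: "colorful leaf disappears": 3+1+3 = 7

3/6/7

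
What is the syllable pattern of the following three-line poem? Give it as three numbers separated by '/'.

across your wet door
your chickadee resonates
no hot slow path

5/7/4

Line 1: "across your wet door": 2+1+1+1 = 5
Line 2: "your chickadee resonates": 1+3+3 = 7
Line 3: "no hot slow path": 1+1+1+1 = 4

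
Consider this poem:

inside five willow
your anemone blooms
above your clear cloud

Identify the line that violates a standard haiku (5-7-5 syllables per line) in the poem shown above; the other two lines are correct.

Line 1: inside (2), five (1), willow (2) → 5 ✓
Line 2: your (1), anemone (4), blooms (1) → 6 (expected 7)
Line 3: above (2), your (1), clear (1), cloud (1) → 5 ✓

The second line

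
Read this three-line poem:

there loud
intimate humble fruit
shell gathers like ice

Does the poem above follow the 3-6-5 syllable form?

Line 1: there (1), loud (1) → 2 (expected 3)
Line 2: intimate (3), humble (2), fruit (1) → 6 ✓
Line 3: shell (1), gathers (2), like (1), ice (1) → 5 ✓

No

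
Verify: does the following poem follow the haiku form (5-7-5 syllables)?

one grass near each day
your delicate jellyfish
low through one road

No

Line 1: "one grass near each day": 1+1+1+1+1 = 5 ✓
Line 2: "your delicate jellyfish": 1+3+3 = 7 ✓
Line 3: "low through one road": 1+1+1+1 = 4 (expected 5)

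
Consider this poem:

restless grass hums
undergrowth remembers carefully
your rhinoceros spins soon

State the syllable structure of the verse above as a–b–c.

Line 1: restless (2), grass (1), hums (1) → 4
Line 2: undergrowth (3), remembers (3), carefully (3) → 9
Line 3: your (1), rhinoceros (4), spins (1), soon (1) → 7

4–9–7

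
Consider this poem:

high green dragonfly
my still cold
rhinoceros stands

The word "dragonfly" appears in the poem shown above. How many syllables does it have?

3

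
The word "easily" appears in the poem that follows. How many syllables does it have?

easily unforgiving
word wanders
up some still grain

"easily" has 3 syllables.

3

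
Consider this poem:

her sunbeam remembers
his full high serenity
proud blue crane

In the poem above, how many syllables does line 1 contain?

6

Line 1: "her sunbeam remembers": 1+2+3 = 6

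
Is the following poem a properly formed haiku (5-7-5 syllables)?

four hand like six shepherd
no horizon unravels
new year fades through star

Line 1: "four hand like six shepherd": 1+1+1+1+2 = 6 (expected 5)
Line 2: "no horizon unravels": 1+3+3 = 7 ✓
Line 3: "new year fades through star": 1+1+1+1+1 = 5 ✓

No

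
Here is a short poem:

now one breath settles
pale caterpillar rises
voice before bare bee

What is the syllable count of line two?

7

Line two: pale (1), caterpillar (4), rises (2) → 7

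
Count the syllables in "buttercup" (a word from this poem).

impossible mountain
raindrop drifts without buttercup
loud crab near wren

3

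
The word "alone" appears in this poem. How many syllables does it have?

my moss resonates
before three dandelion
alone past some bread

2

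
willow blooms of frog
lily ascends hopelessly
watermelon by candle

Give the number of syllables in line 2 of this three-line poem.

Line 2: lily (2), ascends (2), hopelessly (3) → 7

7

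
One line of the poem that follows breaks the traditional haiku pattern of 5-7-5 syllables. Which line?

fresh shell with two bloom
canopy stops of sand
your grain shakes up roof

Line 1: fresh (1), shell (1), with (1), two (1), bloom (1) → 5 ✓
Line 2: canopy (3), stops (1), of (1), sand (1) → 6 (expected 7)
Line 3: your (1), grain (1), shakes (1), up (1), roof (1) → 5 ✓

The second line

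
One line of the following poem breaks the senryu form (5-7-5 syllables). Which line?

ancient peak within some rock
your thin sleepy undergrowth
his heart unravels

Line 1

Line 1: ancient (2), peak (1), within (2), some (1), rock (1) → 7 (expected 5)
Line 2: your (1), thin (1), sleepy (2), undergrowth (3) → 7 ✓
Line 3: his (1), heart (1), unravels (3) → 5 ✓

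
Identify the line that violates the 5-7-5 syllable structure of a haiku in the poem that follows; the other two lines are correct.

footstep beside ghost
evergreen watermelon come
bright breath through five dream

Line 2

Line 1: footstep (2), beside (2), ghost (1) → 5 ✓
Line 2: evergreen (3), watermelon (4), come (1) → 8 (expected 7)
Line 3: bright (1), breath (1), through (1), five (1), dream (1) → 5 ✓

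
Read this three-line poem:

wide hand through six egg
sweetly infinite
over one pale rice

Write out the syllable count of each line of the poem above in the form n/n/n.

5/5/5

Line 1: wide (1), hand (1), through (1), six (1), egg (1) → 5
Line 2: sweetly (2), infinite (3) → 5
Line 3: over (2), one (1), pale (1), rice (1) → 5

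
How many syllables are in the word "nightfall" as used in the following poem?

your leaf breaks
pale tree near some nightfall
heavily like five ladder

2

"nightfall" has 2 syllables.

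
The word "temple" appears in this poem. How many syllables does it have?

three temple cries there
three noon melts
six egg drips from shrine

2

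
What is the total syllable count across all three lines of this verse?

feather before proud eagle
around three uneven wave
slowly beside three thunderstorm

22

Line 1: "feather before proud eagle": 2+2+1+2 = 7
Line 2: "around three uneven wave": 2+1+3+1 = 7
Line 3: "slowly beside three thunderstorm": 2+2+1+3 = 8
Total: 7 + 7 + 8 = 22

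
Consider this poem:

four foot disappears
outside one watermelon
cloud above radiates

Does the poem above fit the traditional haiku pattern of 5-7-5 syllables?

Line 1: four (1), foot (1), disappears (3) → 5 ✓
Line 2: outside (2), one (1), watermelon (4) → 7 ✓
Line 3: cloud (1), above (2), radiates (3) → 6 (expected 5)

No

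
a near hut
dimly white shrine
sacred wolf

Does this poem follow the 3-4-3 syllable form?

Yes

Line 1: a (1), near (1), hut (1) → 3 ✓
Line 2: dimly (2), white (1), shrine (1) → 4 ✓
Line 3: sacred (2), wolf (1) → 3 ✓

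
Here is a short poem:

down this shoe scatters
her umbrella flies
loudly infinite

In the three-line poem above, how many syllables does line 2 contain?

5

Line 2: "her umbrella flies": 1+3+1 = 5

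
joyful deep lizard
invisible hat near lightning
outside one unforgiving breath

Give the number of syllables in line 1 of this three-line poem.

Line 1: joyful(2) + deep(1) + lizard(2) = 5

5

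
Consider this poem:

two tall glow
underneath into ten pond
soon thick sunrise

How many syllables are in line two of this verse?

7

Line two: underneath(3) + into(2) + ten(1) + pond(1) = 7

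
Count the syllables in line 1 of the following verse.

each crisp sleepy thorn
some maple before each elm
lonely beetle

Line 1: "each crisp sleepy thorn": 1+1+2+1 = 5

5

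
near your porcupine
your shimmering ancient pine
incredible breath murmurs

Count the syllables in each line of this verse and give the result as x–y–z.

5–7–7

Line 1: near(1) + your(1) + porcupine(3) = 5
Line 2: your(1) + shimmering(3) + ancient(2) + pine(1) = 7
Line 3: incredible(4) + breath(1) + murmurs(2) = 7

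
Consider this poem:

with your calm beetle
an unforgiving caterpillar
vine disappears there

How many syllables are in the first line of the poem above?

The first line: with (1), your (1), calm (1), beetle (2) → 5

5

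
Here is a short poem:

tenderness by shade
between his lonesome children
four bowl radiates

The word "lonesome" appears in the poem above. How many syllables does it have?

2

"lonesome" has 2 syllables.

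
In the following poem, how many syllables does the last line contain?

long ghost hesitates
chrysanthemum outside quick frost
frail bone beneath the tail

6

The last line: frail(1) + bone(1) + beneath(2) + the(1) + tail(1) = 6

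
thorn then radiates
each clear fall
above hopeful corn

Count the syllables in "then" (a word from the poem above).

1

"then" has 1 syllable.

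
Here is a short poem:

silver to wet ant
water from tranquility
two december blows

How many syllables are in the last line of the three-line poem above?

The last line: two(1) + december(3) + blows(1) = 5

5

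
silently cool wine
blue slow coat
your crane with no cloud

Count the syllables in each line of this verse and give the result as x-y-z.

5-3-5

Line 1: silently (3), cool (1), wine (1) → 5
Line 2: blue (1), slow (1), coat (1) → 3
Line 3: your (1), crane (1), with (1), no (1), cloud (1) → 5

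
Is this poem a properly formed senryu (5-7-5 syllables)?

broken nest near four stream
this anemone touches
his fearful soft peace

No

Line 1: "broken nest near four stream": 2+1+1+1+1 = 6 (expected 5)
Line 2: "this anemone touches": 1+4+2 = 7 ✓
Line 3: "his fearful soft peace": 1+2+1+1 = 5 ✓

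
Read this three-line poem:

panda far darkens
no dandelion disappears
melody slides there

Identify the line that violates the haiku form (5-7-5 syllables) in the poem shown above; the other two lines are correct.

Line 1: "panda far darkens": 2+1+2 = 5 ✓
Line 2: "no dandelion disappears": 1+4+3 = 8 (expected 7)
Line 3: "melody slides there": 3+1+1 = 5 ✓

Line 2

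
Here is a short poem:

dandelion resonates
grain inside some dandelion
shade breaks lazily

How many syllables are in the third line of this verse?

5

The third line: "shade breaks lazily": 1+1+3 = 5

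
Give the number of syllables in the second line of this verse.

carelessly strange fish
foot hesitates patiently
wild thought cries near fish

7

The second line: foot (1), hesitates (3), patiently (3) → 7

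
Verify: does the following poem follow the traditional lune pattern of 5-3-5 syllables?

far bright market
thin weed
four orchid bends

Line 1: "far bright market": 1+1+2 = 4 (expected 5)
Line 2: "thin weed": 1+1 = 2 (expected 3)
Line 3: "four orchid bends": 1+2+1 = 4 (expected 5)

No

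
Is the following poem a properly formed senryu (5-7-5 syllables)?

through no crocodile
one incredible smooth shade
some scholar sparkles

Line 1: through (1), no (1), crocodile (3) → 5 ✓
Line 2: one (1), incredible (4), smooth (1), shade (1) → 7 ✓
Line 3: some (1), scholar (2), sparkles (2) → 5 ✓

Yes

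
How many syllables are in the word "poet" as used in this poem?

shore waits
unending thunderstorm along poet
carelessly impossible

"poet" has 2 syllables.

2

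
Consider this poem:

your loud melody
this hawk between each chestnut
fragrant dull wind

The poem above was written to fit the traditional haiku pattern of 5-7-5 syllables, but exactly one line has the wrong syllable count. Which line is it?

The third line

Line 1: "your loud melody": 1+1+3 = 5 ✓
Line 2: "this hawk between each chestnut": 1+1+2+1+2 = 7 ✓
Line 3: "fragrant dull wind": 2+1+1 = 4 (expected 5)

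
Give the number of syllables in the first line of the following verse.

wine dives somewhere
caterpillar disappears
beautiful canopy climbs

4

The first line: wine(1) + dives(1) + somewhere(2) = 4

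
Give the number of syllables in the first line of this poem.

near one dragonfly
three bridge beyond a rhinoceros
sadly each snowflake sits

5

The first line: near (1), one (1), dragonfly (3) → 5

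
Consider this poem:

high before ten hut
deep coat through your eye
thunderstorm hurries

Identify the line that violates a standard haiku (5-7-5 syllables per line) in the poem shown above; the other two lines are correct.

Line 1: high (1), before (2), ten (1), hut (1) → 5 ✓
Line 2: deep (1), coat (1), through (1), your (1), eye (1) → 5 (expected 7)
Line 3: thunderstorm (3), hurries (2) → 5 ✓

The second line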